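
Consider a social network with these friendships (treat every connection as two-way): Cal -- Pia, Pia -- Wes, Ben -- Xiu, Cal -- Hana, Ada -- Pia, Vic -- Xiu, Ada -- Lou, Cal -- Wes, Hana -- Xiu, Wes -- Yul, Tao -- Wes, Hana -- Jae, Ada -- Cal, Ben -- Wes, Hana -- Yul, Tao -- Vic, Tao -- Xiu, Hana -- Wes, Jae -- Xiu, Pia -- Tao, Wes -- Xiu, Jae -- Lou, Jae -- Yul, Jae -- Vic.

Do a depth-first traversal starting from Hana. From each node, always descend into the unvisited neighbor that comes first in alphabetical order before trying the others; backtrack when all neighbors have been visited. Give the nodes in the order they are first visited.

Hana, Cal, Ada, Lou, Jae, Vic, Tao, Pia, Wes, Ben, Xiu, Yul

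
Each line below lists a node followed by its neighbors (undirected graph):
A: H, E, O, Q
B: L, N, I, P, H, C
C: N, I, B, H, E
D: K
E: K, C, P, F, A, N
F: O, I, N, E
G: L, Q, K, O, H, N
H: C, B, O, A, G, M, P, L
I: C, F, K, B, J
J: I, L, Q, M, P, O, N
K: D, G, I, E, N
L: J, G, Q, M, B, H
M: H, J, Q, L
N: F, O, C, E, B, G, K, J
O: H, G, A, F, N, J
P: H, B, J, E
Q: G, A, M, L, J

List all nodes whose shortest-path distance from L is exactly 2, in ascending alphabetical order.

Level 0: L
Level 1: B, G, H, J, M, Q
Level 2: A, C, I, K, N, O, P
Level 3: D, E, F

A, C, I, K, N, O, P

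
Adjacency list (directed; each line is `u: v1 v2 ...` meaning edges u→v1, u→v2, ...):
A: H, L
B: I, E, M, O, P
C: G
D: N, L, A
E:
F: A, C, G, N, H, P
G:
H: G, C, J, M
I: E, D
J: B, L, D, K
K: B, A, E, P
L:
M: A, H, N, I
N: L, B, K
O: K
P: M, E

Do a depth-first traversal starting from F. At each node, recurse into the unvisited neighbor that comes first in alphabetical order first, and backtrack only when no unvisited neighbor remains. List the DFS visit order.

Visit F
F → A
A → H
H → C
C → G
H → J
J → B
B → E
B → I
I → D
D → L
D → N
N → K
K → P
P → M
B → O

F A H C G J B E I D L N K P M O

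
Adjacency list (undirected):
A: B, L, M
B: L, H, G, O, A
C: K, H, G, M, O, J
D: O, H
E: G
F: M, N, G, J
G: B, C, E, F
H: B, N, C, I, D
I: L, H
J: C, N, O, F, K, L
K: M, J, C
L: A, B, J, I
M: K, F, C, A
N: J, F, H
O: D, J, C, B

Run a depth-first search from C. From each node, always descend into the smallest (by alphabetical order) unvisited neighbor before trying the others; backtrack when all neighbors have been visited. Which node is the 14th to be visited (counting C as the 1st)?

Visit C
C → G
G → B
B → A
A → L
L → I
I → H
H → D
D → O
O → J
J → F
F → M
M → K
F → N
G → E

Visit order: C, G, B, A, L, I, H, D, O, J, F, M, K, N, E

N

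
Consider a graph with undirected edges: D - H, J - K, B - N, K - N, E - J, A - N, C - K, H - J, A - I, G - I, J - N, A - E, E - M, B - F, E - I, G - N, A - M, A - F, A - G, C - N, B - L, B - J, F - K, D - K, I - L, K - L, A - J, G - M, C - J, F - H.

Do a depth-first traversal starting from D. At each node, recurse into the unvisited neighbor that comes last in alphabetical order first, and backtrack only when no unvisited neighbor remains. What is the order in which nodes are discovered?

Visit D
D → K
K → N
N → J
J → H
H → F
F → B
B → L
L → I
I → G
G → M
M → E
E → A
J → C

D, K, N, J, H, F, B, L, I, G, M, E, A, C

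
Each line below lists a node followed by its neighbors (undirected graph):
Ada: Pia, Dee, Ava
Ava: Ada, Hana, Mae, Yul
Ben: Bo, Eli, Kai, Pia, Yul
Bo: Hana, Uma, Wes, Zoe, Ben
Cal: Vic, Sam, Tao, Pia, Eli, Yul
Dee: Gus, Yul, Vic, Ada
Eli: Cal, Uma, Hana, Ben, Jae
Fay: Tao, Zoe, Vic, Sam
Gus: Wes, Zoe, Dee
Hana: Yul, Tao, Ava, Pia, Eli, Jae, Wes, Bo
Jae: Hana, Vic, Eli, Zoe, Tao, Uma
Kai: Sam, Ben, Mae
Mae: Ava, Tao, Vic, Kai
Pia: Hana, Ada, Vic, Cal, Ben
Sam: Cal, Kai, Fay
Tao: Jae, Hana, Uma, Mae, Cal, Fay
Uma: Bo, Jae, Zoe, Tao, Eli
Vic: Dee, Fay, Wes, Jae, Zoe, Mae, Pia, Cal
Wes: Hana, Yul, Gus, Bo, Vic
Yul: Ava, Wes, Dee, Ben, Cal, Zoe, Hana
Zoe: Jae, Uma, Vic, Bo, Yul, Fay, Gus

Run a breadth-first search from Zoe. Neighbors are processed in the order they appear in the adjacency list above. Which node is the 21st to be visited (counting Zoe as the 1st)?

Visit Zoe; enqueue Jae, Uma, Vic, Bo, Yul, Fay, Gus → queue [Jae, Uma, Vic, Bo, Yul, Fay, Gus]
Visit Jae; enqueue Hana, Eli, Tao → queue [Uma, Vic, Bo, Yul, Fay, Gus, Hana, Eli, Tao]
Visit Uma → queue [Vic, Bo, Yul, Fay, Gus, Hana, Eli, Tao]
Visit Vic; enqueue Dee, Wes, Mae, Pia, Cal → queue [Bo, Yul, Fay, Gus, Hana, Eli, Tao, Dee, Wes, Mae, Pia, Cal]
Visit Bo; enqueue Ben → queue [Yul, Fay, Gus, Hana, Eli, Tao, Dee, Wes, Mae, Pia, Cal, Ben]
Visit Yul; enqueue Ava → queue [Fay, Gus, Hana, Eli, Tao, Dee, Wes, Mae, Pia, Cal, Ben, Ava]
Visit Fay; enqueue Sam → queue [Gus, Hana, Eli, Tao, Dee, Wes, Mae, Pia, Cal, Ben, Ava, Sam]
Visit Gus → queue [Hana, Eli, Tao, Dee, Wes, Mae, Pia, Cal, Ben, Ava, Sam]
Visit Hana → queue [Eli, Tao, Dee, Wes, Mae, Pia, Cal, Ben, Ava, Sam]
Visit Eli → queue [Tao, Dee, Wes, Mae, Pia, Cal, Ben, Ava, Sam]
Visit Tao → queue [Dee, Wes, Mae, Pia, Cal, Ben, Ava, Sam]
Visit Dee; enqueue Ada → queue [Wes, Mae, Pia, Cal, Ben, Ava, Sam, Ada]
Visit Wes → queue [Mae, Pia, Cal, Ben, Ava, Sam, Ada]
Visit Mae; enqueue Kai → queue [Pia, Cal, Ben, Ava, Sam, Ada, Kai]
Visit Pia → queue [Cal, Ben, Ava, Sam, Ada, Kai]
Visit Cal → queue [Ben, Ava, Sam, Ada, Kai]
Visit Ben → queue [Ava, Sam, Ada, Kai]
Visit Ava → queue [Sam, Ada, Kai]
Visit Sam → queue [Ada, Kai]
Visit Ada → queue [Kai]
Visit Kai → queue []

Visit order: Zoe, Jae, Uma, Vic, Bo, Yul, Fay, Gus, Hana, Eli, Tao, Dee, Wes, Mae, Pia, Cal, Ben, Ava, Sam, Ada, Kai

Kai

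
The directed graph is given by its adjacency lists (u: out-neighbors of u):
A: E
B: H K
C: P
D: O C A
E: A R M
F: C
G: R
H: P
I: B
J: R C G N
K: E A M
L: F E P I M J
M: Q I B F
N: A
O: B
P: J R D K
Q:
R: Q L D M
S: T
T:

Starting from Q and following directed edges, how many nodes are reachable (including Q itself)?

BFS from Q visits: Q
Reachable nodes: 1 of 20 total.

1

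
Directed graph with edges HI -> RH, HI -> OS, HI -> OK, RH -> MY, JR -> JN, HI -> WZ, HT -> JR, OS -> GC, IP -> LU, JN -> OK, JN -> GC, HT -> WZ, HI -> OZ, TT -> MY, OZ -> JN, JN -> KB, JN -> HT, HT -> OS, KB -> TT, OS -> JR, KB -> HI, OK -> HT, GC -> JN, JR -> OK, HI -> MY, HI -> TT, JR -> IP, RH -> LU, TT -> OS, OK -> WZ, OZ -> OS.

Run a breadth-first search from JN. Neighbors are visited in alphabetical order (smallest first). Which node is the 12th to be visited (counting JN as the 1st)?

Visit JN; enqueue GC, HT, KB, OK → queue [GC, HT, KB, OK]
Visit GC → queue [HT, KB, OK]
Visit HT; enqueue JR, OS, WZ → queue [KB, OK, JR, OS, WZ]
Visit KB; enqueue HI, TT → queue [OK, JR, OS, WZ, HI, TT]
Visit OK → queue [JR, OS, WZ, HI, TT]
Visit JR; enqueue IP → queue [OS, WZ, HI, TT, IP]
Visit OS → queue [WZ, HI, TT, IP]
Visit WZ → queue [HI, TT, IP]
Visit HI; enqueue MY, OZ, RH → queue [TT, IP, MY, OZ, RH]
Visit TT → queue [IP, MY, OZ, RH]
Visit IP; enqueue LU → queue [MY, OZ, RH, LU]
Visit MY → queue [OZ, RH, LU]
Visit OZ → queue [RH, LU]
Visit RH → queue [LU]
Visit LU → queue []

Visit order: JN, GC, HT, KB, OK, JR, OS, WZ, HI, TT, IP, MY, OZ, RH, LU

MY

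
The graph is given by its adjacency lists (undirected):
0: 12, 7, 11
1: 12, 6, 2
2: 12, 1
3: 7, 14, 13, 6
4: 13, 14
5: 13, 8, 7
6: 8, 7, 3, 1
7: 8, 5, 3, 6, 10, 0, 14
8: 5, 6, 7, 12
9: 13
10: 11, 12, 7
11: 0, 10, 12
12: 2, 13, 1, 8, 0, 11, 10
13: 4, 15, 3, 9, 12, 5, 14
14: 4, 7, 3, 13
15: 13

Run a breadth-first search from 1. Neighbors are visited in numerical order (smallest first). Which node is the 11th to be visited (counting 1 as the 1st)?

13

Visit 1; enqueue 2, 6, 12 → queue [2, 6, 12]
Visit 2 → queue [6, 12]
Visit 6; enqueue 3, 7, 8 → queue [12, 3, 7, 8]
Visit 12; enqueue 0, 10, 11, 13 → queue [3, 7, 8, 0, 10, 11, 13]
Visit 3; enqueue 14 → queue [7, 8, 0, 10, 11, 13, 14]
Visit 7; enqueue 5 → queue [8, 0, 10, 11, 13, 14, 5]
Visit 8 → queue [0, 10, 11, 13, 14, 5]
Visit 0 → queue [10, 11, 13, 14, 5]
Visit 10 → queue [11, 13, 14, 5]
Visit 11 → queue [13, 14, 5]
Visit 13; enqueue 4, 9, 15 → queue [14, 5, 4, 9, 15]
Visit 14 → queue [5, 4, 9, 15]
Visit 5 → queue [4, 9, 15]
Visit 4 → queue [9, 15]
Visit 9 → queue [15]
Visit 15 → queue []

Visit order: 1, 2, 6, 12, 3, 7, 8, 0, 10, 11, 13, 14, 5, 4, 9, 15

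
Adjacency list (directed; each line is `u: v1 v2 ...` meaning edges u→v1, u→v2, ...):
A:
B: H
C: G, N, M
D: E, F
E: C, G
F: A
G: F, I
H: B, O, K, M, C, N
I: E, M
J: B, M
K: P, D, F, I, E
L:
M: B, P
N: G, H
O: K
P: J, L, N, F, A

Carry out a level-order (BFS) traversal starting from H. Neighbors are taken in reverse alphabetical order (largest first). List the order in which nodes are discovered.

H -> O -> N -> M -> K -> C -> B -> G -> P -> I -> F -> E -> D -> L -> J -> A

Visit H; enqueue O, N, M, K, C, B → queue [O, N, M, K, C, B]
Visit O → queue [N, M, K, C, B]
Visit N; enqueue G → queue [M, K, C, B, G]
Visit M; enqueue P → queue [K, C, B, G, P]
Visit K; enqueue I, F, E, D → queue [C, B, G, P, I, F, E, D]
Visit C → queue [B, G, P, I, F, E, D]
Visit B → queue [G, P, I, F, E, D]
Visit G → queue [P, I, F, E, D]
Visit P; enqueue L, J, A → queue [I, F, E, D, L, J, A]
Visit I → queue [F, E, D, L, J, A]
Visit F → queue [E, D, L, J, A]
Visit E → queue [D, L, J, A]
Visit D → queue [L, J, A]
Visit L → queue [J, A]
Visit J → queue [A]
Visit A → queue []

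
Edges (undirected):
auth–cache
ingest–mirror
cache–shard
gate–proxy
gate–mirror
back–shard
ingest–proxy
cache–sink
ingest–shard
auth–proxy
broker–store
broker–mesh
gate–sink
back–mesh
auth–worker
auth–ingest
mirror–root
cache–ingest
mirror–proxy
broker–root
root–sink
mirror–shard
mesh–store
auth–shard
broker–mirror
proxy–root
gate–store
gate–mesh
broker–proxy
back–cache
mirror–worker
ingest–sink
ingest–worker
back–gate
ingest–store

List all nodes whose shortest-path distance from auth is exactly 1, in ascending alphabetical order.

Level 0: auth
Level 1: cache, ingest, proxy, shard, worker
Level 2: back, broker, gate, mirror, root, sink, store
Level 3: mesh

cache, ingest, proxy, shard, worker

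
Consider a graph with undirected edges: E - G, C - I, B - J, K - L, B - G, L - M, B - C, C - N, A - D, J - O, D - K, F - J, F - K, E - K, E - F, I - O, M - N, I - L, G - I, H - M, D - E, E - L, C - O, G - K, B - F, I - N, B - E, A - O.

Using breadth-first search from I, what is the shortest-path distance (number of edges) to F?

3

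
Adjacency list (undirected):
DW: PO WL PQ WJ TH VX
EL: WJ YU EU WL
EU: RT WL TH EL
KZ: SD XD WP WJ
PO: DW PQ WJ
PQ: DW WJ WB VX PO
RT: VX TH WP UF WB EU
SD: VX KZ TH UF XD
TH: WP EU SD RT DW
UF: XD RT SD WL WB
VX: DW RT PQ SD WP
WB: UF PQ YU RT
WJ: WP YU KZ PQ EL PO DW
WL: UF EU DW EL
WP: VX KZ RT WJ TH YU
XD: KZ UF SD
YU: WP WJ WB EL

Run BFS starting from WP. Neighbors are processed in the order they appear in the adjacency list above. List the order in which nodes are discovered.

WP VX KZ RT WJ TH YU DW PQ SD XD UF WB EU EL PO WL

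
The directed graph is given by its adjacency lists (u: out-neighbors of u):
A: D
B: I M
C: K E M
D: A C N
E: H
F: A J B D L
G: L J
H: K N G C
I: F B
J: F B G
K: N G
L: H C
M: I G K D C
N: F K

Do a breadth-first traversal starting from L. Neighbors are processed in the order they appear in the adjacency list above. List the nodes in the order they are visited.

Visit L; enqueue H, C → queue [H, C]
Visit H; enqueue K, N, G → queue [C, K, N, G]
Visit C; enqueue E, M → queue [K, N, G, E, M]
Visit K → queue [N, G, E, M]
Visit N; enqueue F → queue [G, E, M, F]
Visit G; enqueue J → queue [E, M, F, J]
Visit E → queue [M, F, J]
Visit M; enqueue I, D → queue [F, J, I, D]
Visit F; enqueue A, B → queue [J, I, D, A, B]
Visit J → queue [I, D, A, B]
Visit I → queue [D, A, B]
Visit D → queue [A, B]
Visit A → queue [B]
Visit B → queue []

L -> H -> C -> K -> N -> G -> E -> M -> F -> J -> I -> D -> A -> B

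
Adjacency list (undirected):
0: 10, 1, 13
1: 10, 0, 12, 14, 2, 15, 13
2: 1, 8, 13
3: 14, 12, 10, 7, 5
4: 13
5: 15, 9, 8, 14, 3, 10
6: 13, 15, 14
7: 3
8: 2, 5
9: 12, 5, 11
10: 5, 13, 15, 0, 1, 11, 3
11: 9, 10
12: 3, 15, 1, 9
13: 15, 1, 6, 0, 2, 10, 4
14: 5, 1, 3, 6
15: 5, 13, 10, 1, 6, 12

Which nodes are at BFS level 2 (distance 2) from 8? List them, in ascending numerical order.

1, 3, 9, 10, 13, 14, 15

Level 0: 8
Level 1: 2, 5
Level 2: 1, 3, 9, 10, 13, 14, 15
Level 3: 0, 4, 6, 7, 11, 12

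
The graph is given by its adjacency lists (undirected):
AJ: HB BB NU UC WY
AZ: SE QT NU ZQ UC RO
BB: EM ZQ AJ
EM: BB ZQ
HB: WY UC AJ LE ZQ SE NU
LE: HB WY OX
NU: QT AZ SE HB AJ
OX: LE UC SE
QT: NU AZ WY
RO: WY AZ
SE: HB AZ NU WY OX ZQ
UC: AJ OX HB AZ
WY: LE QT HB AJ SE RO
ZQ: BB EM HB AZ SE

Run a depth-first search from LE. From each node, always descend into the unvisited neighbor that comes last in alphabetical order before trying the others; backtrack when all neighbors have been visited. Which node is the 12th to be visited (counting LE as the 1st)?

AJ

Visit LE
LE → WY
WY → SE
SE → ZQ
ZQ → HB
HB → UC
UC → OX
UC → AZ
AZ → RO
AZ → QT
QT → NU
NU → AJ
AJ → BB
BB → EM

Visit order: LE, WY, SE, ZQ, HB, UC, OX, AZ, RO, QT, NU, AJ, BB, EM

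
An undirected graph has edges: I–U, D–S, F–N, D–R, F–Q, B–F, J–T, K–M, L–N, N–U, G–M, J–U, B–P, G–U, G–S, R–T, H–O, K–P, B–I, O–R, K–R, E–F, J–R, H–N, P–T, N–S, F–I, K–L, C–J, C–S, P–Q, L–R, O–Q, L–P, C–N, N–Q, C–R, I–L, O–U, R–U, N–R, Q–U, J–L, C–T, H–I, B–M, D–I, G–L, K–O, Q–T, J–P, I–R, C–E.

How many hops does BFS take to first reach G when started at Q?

Level 0: Q
Level 1: F, N, O, P, T, U
Level 2: B, C, E, G, H, I, J, K, L, R, S
Level 3: D, M
G first appears at level 2.

2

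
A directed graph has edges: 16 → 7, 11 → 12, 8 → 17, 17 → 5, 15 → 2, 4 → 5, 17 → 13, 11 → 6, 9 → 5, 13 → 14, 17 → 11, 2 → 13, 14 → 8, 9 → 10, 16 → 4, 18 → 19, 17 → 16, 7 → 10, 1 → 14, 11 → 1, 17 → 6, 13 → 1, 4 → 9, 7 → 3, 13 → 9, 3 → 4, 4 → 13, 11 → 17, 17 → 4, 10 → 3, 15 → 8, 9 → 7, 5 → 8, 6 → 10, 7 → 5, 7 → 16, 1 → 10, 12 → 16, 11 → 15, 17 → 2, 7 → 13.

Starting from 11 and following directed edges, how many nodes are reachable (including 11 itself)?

BFS from 11 visits: 11, 1, 6, 12, 15, 17, 10, 14, 16, 2, 8, 4, 5, 13, 3, 7, 9
Reachable nodes: 17 of 19 total.

17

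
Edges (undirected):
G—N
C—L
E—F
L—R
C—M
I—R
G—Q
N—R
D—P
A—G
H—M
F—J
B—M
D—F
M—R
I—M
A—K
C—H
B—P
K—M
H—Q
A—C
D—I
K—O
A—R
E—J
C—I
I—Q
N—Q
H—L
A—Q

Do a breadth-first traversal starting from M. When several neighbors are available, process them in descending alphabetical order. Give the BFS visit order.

M, R, K, I, H, C, B, N, L, A, O, Q, D, P, G, F, J, E

Visit M; enqueue R, K, I, H, C, B → queue [R, K, I, H, C, B]
Visit R; enqueue N, L, A → queue [K, I, H, C, B, N, L, A]
Visit K; enqueue O → queue [I, H, C, B, N, L, A, O]
Visit I; enqueue Q, D → queue [H, C, B, N, L, A, O, Q, D]
Visit H → queue [C, B, N, L, A, O, Q, D]
Visit C → queue [B, N, L, A, O, Q, D]
Visit B; enqueue P → queue [N, L, A, O, Q, D, P]
Visit N; enqueue G → queue [L, A, O, Q, D, P, G]
Visit L → queue [A, O, Q, D, P, G]
Visit A → queue [O, Q, D, P, G]
Visit O → queue [Q, D, P, G]
Visit Q → queue [D, P, G]
Visit D; enqueue F → queue [P, G, F]
Visit P → queue [G, F]
Visit G → queue [F]
Visit F; enqueue J, E → queue [J, E]
Visit J → queue [E]
Visit E → queue []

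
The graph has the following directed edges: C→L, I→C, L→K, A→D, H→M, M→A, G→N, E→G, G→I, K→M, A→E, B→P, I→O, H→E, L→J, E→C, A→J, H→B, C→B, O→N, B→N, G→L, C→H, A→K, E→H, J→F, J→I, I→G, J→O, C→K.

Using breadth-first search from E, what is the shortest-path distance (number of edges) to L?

2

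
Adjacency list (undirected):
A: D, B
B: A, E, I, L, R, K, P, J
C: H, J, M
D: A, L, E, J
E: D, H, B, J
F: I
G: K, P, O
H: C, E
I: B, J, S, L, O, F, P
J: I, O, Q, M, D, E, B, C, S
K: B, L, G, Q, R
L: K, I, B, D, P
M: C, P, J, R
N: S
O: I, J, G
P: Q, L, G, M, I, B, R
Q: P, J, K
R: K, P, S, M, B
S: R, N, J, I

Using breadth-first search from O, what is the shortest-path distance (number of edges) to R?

Level 0: O
Level 1: G, I, J
Level 2: B, C, D, E, F, K, L, M, P, Q, S
Level 3: A, H, N, R
R first appears at level 3.

3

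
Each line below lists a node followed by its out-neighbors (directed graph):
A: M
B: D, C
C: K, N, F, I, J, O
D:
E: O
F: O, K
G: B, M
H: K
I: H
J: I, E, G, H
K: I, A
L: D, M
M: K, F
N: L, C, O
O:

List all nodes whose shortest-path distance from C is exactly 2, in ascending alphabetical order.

Level 0: C
Level 1: F, I, J, K, N, O
Level 2: A, E, G, H, L
Level 3: B, D, M

A, E, G, H, L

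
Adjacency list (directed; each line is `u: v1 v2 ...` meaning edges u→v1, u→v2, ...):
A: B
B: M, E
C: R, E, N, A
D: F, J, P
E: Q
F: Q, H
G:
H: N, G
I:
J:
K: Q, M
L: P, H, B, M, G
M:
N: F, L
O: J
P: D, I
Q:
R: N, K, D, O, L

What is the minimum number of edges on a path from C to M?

3

Level 0: C
Level 1: A, E, N, R
Level 2: B, D, F, K, L, O, Q
Level 3: G, H, J, M, P
Level 4: I
M first appears at level 3.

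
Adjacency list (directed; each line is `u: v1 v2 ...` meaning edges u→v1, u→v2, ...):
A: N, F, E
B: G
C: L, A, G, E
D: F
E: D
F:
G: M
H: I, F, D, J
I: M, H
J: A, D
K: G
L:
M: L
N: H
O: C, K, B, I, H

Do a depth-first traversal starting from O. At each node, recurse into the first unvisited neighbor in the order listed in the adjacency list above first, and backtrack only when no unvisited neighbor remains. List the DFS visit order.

Visit O
O → C
C → L
C → A
A → N
N → H
H → I
I → M
H → F
H → D
H → J
A → E
C → G
O → K
O → B

O, C, L, A, N, H, I, M, F, D, J, E, G, K, B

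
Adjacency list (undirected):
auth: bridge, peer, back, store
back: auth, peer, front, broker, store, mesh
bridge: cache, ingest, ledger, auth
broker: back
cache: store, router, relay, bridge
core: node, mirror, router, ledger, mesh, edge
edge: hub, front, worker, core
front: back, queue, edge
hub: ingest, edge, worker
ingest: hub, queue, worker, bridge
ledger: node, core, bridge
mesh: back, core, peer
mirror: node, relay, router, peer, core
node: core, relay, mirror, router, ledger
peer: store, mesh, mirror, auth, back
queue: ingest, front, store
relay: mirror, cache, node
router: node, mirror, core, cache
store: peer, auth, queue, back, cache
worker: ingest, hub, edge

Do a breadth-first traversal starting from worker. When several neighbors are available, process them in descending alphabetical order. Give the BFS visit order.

worker, ingest, hub, edge, queue, bridge, front, core, store, ledger, cache, auth, back, router, node, mirror, mesh, peer, relay, broker

Visit worker; enqueue ingest, hub, edge → queue [ingest, hub, edge]
Visit ingest; enqueue queue, bridge → queue [hub, edge, queue, bridge]
Visit hub → queue [edge, queue, bridge]
Visit edge; enqueue front, core → queue [queue, bridge, front, core]
Visit queue; enqueue store → queue [bridge, front, core, store]
Visit bridge; enqueue ledger, cache, auth → queue [front, core, store, ledger, cache, auth]
Visit front; enqueue back → queue [core, store, ledger, cache, auth, back]
Visit core; enqueue router, node, mirror, mesh → queue [store, ledger, cache, auth, back, router, node, mirror, mesh]
Visit store; enqueue peer → queue [ledger, cache, auth, back, router, node, mirror, mesh, peer]
Visit ledger → queue [cache, auth, back, router, node, mirror, mesh, peer]
Visit cache; enqueue relay → queue [auth, back, router, node, mirror, mesh, peer, relay]
Visit auth → queue [back, router, node, mirror, mesh, peer, relay]
Visit back; enqueue broker → queue [router, node, mirror, mesh, peer, relay, broker]
Visit router → queue [node, mirror, mesh, peer, relay, broker]
Visit node → queue [mirror, mesh, peer, relay, broker]
Visit mirror → queue [mesh, peer, relay, broker]
Visit mesh → queue [peer, relay, broker]
Visit peer → queue [relay, broker]
Visit relay → queue [broker]
Visit broker → queue []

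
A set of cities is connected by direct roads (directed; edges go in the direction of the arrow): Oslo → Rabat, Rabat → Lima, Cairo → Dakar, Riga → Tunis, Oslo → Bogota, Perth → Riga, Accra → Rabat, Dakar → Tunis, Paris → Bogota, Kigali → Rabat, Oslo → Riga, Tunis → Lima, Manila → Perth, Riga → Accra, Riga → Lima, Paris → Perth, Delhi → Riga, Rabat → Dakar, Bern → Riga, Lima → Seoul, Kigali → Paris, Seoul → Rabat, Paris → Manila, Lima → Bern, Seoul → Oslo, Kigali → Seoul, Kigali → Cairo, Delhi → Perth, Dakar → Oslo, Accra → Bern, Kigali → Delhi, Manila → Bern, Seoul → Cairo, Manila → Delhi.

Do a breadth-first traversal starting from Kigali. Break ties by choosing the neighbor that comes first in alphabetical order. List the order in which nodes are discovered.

Kigali, Cairo, Delhi, Paris, Rabat, Seoul, Dakar, Perth, Riga, Bogota, Manila, Lima, Oslo, Tunis, Accra, Bern

Visit Kigali; enqueue Cairo, Delhi, Paris, Rabat, Seoul → queue [Cairo, Delhi, Paris, Rabat, Seoul]
Visit Cairo; enqueue Dakar → queue [Delhi, Paris, Rabat, Seoul, Dakar]
Visit Delhi; enqueue Perth, Riga → queue [Paris, Rabat, Seoul, Dakar, Perth, Riga]
Visit Paris; enqueue Bogota, Manila → queue [Rabat, Seoul, Dakar, Perth, Riga, Bogota, Manila]
Visit Rabat; enqueue Lima → queue [Seoul, Dakar, Perth, Riga, Bogota, Manila, Lima]
Visit Seoul; enqueue Oslo → queue [Dakar, Perth, Riga, Bogota, Manila, Lima, Oslo]
Visit Dakar; enqueue Tunis → queue [Perth, Riga, Bogota, Manila, Lima, Oslo, Tunis]
Visit Perth → queue [Riga, Bogota, Manila, Lima, Oslo, Tunis]
Visit Riga; enqueue Accra → queue [Bogota, Manila, Lima, Oslo, Tunis, Accra]
Visit Bogota → queue [Manila, Lima, Oslo, Tunis, Accra]
Visit Manila; enqueue Bern → queue [Lima, Oslo, Tunis, Accra, Bern]
Visit Lima → queue [Oslo, Tunis, Accra, Bern]
Visit Oslo → queue [Tunis, Accra, Bern]
Visit Tunis → queue [Accra, Bern]
Visit Accra → queue [Bern]
Visit Bern → queue []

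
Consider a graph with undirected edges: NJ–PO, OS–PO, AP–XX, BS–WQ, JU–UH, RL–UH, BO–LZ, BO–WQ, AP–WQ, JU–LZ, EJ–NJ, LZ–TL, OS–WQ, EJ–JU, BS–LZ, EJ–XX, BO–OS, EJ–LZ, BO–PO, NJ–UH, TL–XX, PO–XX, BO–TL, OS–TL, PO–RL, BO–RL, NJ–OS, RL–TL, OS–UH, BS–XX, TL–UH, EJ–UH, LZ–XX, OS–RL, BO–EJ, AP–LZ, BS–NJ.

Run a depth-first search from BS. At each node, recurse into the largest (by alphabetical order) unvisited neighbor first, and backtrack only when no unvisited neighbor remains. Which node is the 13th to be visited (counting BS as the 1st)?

Visit BS
BS → XX
XX → TL
TL → UH
UH → RL
RL → PO
PO → OS
OS → WQ
WQ → BO
BO → LZ
LZ → JU
JU → EJ
EJ → NJ
LZ → AP

Visit order: BS, XX, TL, UH, RL, PO, OS, WQ, BO, LZ, JU, EJ, NJ, AP

NJ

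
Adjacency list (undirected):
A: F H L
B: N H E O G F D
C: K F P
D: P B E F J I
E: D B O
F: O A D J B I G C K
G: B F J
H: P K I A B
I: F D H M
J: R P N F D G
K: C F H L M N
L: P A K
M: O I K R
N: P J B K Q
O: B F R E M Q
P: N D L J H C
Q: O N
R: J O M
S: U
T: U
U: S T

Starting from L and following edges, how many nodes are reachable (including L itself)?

BFS from L visits: L, P, K, A, N, J, H, D, C, M, F, Q, B, R, G, I, E, O
Reachable nodes: 18 of 21 total.

18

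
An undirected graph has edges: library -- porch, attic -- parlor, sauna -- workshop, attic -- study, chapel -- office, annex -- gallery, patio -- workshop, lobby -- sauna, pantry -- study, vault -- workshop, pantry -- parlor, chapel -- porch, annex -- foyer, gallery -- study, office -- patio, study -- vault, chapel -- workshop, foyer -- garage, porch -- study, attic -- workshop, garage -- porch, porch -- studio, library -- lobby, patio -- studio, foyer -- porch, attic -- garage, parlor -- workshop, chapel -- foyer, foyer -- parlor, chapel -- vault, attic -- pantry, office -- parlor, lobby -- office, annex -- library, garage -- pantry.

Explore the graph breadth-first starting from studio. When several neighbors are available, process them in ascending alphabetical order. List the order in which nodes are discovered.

studio -> patio -> porch -> office -> workshop -> chapel -> foyer -> garage -> library -> study -> lobby -> parlor -> attic -> sauna -> vault -> annex -> pantry -> gallery

Visit studio; enqueue patio, porch → queue [patio, porch]
Visit patio; enqueue office, workshop → queue [porch, office, workshop]
Visit porch; enqueue chapel, foyer, garage, library, study → queue [office, workshop, chapel, foyer, garage, library, study]
Visit office; enqueue lobby, parlor → queue [workshop, chapel, foyer, garage, library, study, lobby, parlor]
Visit workshop; enqueue attic, sauna, vault → queue [chapel, foyer, garage, library, study, lobby, parlor, attic, sauna, vault]
Visit chapel → queue [foyer, garage, library, study, lobby, parlor, attic, sauna, vault]
Visit foyer; enqueue annex → queue [garage, library, study, lobby, parlor, attic, sauna, vault, annex]
Visit garage; enqueue pantry → queue [library, study, lobby, parlor, attic, sauna, vault, annex, pantry]
Visit library → queue [study, lobby, parlor, attic, sauna, vault, annex, pantry]
Visit study; enqueue gallery → queue [lobby, parlor, attic, sauna, vault, annex, pantry, gallery]
Visit lobby → queue [parlor, attic, sauna, vault, annex, pantry, gallery]
Visit parlor → queue [attic, sauna, vault, annex, pantry, gallery]
Visit attic → queue [sauna, vault, annex, pantry, gallery]
Visit sauna → queue [vault, annex, pantry, gallery]
Visit vault → queue [annex, pantry, gallery]
Visit annex → queue [pantry, gallery]
Visit pantry → queue [gallery]
Visit gallery → queue []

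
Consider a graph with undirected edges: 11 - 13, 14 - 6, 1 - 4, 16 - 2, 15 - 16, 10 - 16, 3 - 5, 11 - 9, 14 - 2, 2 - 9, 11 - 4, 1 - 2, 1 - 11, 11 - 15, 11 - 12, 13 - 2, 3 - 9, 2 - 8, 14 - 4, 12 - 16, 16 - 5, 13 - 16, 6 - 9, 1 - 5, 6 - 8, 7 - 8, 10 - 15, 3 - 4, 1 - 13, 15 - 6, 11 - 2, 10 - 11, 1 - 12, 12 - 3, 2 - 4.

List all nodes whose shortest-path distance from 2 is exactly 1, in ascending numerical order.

Level 0: 2
Level 1: 1, 4, 8, 9, 11, 13, 14, 16
Level 2: 3, 5, 6, 7, 10, 12, 15

1, 4, 8, 9, 11, 13, 14, 16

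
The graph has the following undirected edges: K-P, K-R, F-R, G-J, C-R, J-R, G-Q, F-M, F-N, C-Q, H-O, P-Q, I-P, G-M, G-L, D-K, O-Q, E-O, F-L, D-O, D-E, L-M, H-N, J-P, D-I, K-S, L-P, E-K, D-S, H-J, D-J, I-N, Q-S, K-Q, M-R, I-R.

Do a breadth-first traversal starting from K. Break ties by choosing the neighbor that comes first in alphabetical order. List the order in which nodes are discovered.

K D E P Q R S I J O L C G F M N H

Visit K; enqueue D, E, P, Q, R, S → queue [D, E, P, Q, R, S]
Visit D; enqueue I, J, O → queue [E, P, Q, R, S, I, J, O]
Visit E → queue [P, Q, R, S, I, J, O]
Visit P; enqueue L → queue [Q, R, S, I, J, O, L]
Visit Q; enqueue C, G → queue [R, S, I, J, O, L, C, G]
Visit R; enqueue F, M → queue [S, I, J, O, L, C, G, F, M]
Visit S → queue [I, J, O, L, C, G, F, M]
Visit I; enqueue N → queue [J, O, L, C, G, F, M, N]
Visit J; enqueue H → queue [O, L, C, G, F, M, N, H]
Visit O → queue [L, C, G, F, M, N, H]
Visit L → queue [C, G, F, M, N, H]
Visit C → queue [G, F, M, N, H]
Visit G → queue [F, M, N, H]
Visit F → queue [M, N, H]
Visit M → queue [N, H]
Visit N → queue [H]
Visit H → queue []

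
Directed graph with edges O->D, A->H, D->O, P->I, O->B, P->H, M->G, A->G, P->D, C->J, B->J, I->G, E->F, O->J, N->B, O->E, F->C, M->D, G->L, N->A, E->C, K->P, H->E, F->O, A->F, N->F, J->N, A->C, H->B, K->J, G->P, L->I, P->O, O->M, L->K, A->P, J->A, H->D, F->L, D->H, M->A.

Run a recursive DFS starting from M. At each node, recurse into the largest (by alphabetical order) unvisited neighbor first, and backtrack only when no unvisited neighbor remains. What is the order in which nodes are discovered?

Visit M
M → G
G → P
P → O
O → J
J → N
N → F
F → L
L → K
L → I
F → C
N → B
N → A
A → H
H → E
H → D

M, G, P, O, J, N, F, L, K, I, C, B, A, H, E, D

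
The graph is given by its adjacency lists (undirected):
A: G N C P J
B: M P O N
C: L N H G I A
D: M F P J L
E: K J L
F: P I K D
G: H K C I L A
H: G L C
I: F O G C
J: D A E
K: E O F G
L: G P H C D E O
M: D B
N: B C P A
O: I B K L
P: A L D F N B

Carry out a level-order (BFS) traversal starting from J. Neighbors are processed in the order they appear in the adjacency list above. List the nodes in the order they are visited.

Visit J; enqueue D, A, E → queue [D, A, E]
Visit D; enqueue M, F, P, L → queue [A, E, M, F, P, L]
Visit A; enqueue G, N, C → queue [E, M, F, P, L, G, N, C]
Visit E; enqueue K → queue [M, F, P, L, G, N, C, K]
Visit M; enqueue B → queue [F, P, L, G, N, C, K, B]
Visit F; enqueue I → queue [P, L, G, N, C, K, B, I]
Visit P → queue [L, G, N, C, K, B, I]
Visit L; enqueue H, O → queue [G, N, C, K, B, I, H, O]
Visit G → queue [N, C, K, B, I, H, O]
Visit N → queue [C, K, B, I, H, O]
Visit C → queue [K, B, I, H, O]
Visit K → queue [B, I, H, O]
Visit B → queue [I, H, O]
Visit I → queue [H, O]
Visit H → queue [O]
Visit O → queue []

J, D, A, E, M, F, P, L, G, N, C, K, B, I, H, O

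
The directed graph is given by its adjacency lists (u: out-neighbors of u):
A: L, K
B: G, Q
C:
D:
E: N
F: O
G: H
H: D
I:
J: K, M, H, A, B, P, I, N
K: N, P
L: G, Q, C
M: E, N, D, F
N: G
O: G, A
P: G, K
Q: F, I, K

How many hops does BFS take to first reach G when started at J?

Level 0: J
Level 1: A, B, H, I, K, M, N, P
Level 2: D, E, F, G, L, Q
Level 3: C, O
G first appears at level 2.

2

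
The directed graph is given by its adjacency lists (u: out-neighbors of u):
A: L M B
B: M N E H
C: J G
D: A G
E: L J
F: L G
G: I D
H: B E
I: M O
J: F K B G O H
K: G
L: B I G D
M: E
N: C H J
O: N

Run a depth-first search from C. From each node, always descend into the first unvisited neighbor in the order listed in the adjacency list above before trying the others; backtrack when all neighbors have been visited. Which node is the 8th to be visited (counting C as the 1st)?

Visit C
C → J
J → F
F → L
L → B
B → M
M → E
B → N
N → H
L → I
I → O
L → G
G → D
D → A
J → K

Visit order: C, J, F, L, B, M, E, N, H, I, O, G, D, A, K

N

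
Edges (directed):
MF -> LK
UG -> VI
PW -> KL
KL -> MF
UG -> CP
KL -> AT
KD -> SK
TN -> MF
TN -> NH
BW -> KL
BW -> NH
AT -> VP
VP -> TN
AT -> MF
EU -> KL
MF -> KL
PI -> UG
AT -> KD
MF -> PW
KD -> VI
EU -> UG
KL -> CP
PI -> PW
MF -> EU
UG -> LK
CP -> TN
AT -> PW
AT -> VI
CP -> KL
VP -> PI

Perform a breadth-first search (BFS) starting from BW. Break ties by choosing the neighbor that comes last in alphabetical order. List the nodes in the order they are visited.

BW, NH, KL, MF, CP, AT, PW, LK, EU, TN, VP, VI, KD, UG, PI, SK

Visit BW; enqueue NH, KL → queue [NH, KL]
Visit NH → queue [KL]
Visit KL; enqueue MF, CP, AT → queue [MF, CP, AT]
Visit MF; enqueue PW, LK, EU → queue [CP, AT, PW, LK, EU]
Visit CP; enqueue TN → queue [AT, PW, LK, EU, TN]
Visit AT; enqueue VP, VI, KD → queue [PW, LK, EU, TN, VP, VI, KD]
Visit PW → queue [LK, EU, TN, VP, VI, KD]
Visit LK → queue [EU, TN, VP, VI, KD]
Visit EU; enqueue UG → queue [TN, VP, VI, KD, UG]
Visit TN → queue [VP, VI, KD, UG]
Visit VP; enqueue PI → queue [VI, KD, UG, PI]
Visit VI → queue [KD, UG, PI]
Visit KD; enqueue SK → queue [UG, PI, SK]
Visit UG → queue [PI, SK]
Visit PI → queue [SK]
Visit SK → queue []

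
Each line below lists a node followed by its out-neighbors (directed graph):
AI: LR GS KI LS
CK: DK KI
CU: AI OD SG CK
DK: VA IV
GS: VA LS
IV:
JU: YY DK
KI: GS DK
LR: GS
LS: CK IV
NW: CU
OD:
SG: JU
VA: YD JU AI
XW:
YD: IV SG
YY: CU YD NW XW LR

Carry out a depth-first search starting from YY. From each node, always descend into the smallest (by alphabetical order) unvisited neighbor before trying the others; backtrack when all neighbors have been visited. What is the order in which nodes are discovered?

Visit YY
YY → CU
CU → AI
AI → GS
GS → LS
LS → CK
CK → DK
DK → IV
DK → VA
VA → JU
VA → YD
YD → SG
CK → KI
AI → LR
CU → OD
YY → NW
YY → XW

YY -> CU -> AI -> GS -> LS -> CK -> DK -> IV -> VA -> JU -> YD -> SG -> KI -> LR -> OD -> NW -> XW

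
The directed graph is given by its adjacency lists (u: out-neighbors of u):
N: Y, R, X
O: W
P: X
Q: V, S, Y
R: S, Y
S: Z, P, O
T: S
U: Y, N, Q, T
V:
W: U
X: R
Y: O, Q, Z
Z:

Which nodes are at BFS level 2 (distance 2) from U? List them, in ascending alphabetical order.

O, R, S, V, X, Z

Level 0: U
Level 1: N, Q, T, Y
Level 2: O, R, S, V, X, Z
Level 3: P, W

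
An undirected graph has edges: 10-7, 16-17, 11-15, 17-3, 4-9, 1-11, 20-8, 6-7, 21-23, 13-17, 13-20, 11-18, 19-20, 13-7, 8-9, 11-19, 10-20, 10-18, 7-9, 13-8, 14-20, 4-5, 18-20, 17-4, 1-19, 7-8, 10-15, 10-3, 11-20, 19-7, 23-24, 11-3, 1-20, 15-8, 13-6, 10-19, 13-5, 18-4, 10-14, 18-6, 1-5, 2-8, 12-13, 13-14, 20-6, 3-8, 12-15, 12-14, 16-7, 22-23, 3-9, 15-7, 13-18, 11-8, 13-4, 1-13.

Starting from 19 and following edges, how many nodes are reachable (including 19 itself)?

20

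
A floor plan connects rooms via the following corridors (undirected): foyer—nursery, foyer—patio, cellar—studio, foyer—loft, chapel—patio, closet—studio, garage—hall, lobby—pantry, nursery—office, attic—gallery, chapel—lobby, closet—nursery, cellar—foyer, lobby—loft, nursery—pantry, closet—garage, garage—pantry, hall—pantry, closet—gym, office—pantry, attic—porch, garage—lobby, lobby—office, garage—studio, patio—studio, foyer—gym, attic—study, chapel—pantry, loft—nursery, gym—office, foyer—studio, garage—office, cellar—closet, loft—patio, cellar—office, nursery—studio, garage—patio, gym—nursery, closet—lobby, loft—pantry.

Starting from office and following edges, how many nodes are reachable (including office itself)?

14

BFS from office visits: office, pantry, nursery, lobby, gym, garage, cellar, loft, hall, chapel, studio, foyer, closet, patio
Reachable nodes: 14 of 18 total.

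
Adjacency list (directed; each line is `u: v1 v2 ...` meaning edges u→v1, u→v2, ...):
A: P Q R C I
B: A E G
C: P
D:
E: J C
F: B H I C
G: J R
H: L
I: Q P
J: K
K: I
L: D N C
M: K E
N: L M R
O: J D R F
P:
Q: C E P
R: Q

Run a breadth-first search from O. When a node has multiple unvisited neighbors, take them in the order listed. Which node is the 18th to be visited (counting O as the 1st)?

M

Visit O; enqueue J, D, R, F → queue [J, D, R, F]
Visit J; enqueue K → queue [D, R, F, K]
Visit D → queue [R, F, K]
Visit R; enqueue Q → queue [F, K, Q]
Visit F; enqueue B, H, I, C → queue [K, Q, B, H, I, C]
Visit K → queue [Q, B, H, I, C]
Visit Q; enqueue E, P → queue [B, H, I, C, E, P]
Visit B; enqueue A, G → queue [H, I, C, E, P, A, G]
Visit H; enqueue L → queue [I, C, E, P, A, G, L]
Visit I → queue [C, E, P, A, G, L]
Visit C → queue [E, P, A, G, L]
Visit E → queue [P, A, G, L]
Visit P → queue [A, G, L]
Visit A → queue [G, L]
Visit G → queue [L]
Visit L; enqueue N → queue [N]
Visit N; enqueue M → queue [M]
Visit M → queue []

Visit order: O, J, D, R, F, K, Q, B, H, I, C, E, P, A, G, L, N, M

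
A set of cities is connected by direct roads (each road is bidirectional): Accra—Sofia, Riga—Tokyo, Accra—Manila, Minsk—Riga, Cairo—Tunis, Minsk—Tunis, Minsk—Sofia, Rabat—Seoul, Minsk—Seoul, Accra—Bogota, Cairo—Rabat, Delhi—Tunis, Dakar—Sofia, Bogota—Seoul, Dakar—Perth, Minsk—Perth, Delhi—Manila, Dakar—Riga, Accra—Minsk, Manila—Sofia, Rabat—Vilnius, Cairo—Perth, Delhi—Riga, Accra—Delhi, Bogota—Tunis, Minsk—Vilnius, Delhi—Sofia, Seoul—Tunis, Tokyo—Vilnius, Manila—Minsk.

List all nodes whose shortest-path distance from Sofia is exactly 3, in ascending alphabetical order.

Cairo, Rabat, Tokyo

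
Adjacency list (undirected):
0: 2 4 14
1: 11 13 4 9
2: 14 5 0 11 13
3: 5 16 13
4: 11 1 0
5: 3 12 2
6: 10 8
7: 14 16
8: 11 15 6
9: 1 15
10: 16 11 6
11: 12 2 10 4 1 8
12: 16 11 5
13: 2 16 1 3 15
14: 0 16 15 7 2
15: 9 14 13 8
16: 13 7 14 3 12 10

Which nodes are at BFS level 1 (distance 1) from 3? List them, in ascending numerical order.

5, 13, 16

Level 0: 3
Level 1: 5, 13, 16
Level 2: 1, 2, 7, 10, 12, 14, 15
Level 3: 0, 4, 6, 8, 9, 11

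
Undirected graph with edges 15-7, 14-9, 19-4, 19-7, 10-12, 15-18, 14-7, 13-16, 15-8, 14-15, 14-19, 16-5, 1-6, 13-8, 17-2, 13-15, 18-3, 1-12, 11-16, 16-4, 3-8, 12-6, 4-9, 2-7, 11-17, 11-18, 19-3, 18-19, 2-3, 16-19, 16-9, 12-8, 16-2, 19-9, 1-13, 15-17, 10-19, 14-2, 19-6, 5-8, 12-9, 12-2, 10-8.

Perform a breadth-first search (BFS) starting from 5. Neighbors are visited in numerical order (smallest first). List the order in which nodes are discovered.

5, 8, 16, 3, 10, 12, 13, 15, 2, 4, 9, 11, 19, 18, 1, 6, 7, 14, 17

Visit 5; enqueue 8, 16 → queue [8, 16]
Visit 8; enqueue 3, 10, 12, 13, 15 → queue [16, 3, 10, 12, 13, 15]
Visit 16; enqueue 2, 4, 9, 11, 19 → queue [3, 10, 12, 13, 15, 2, 4, 9, 11, 19]
Visit 3; enqueue 18 → queue [10, 12, 13, 15, 2, 4, 9, 11, 19, 18]
Visit 10 → queue [12, 13, 15, 2, 4, 9, 11, 19, 18]
Visit 12; enqueue 1, 6 → queue [13, 15, 2, 4, 9, 11, 19, 18, 1, 6]
Visit 13 → queue [15, 2, 4, 9, 11, 19, 18, 1, 6]
Visit 15; enqueue 7, 14, 17 → queue [2, 4, 9, 11, 19, 18, 1, 6, 7, 14, 17]
Visit 2 → queue [4, 9, 11, 19, 18, 1, 6, 7, 14, 17]
Visit 4 → queue [9, 11, 19, 18, 1, 6, 7, 14, 17]
Visit 9 → queue [11, 19, 18, 1, 6, 7, 14, 17]
Visit 11 → queue [19, 18, 1, 6, 7, 14, 17]
Visit 19 → queue [18, 1, 6, 7, 14, 17]
Visit 18 → queue [1, 6, 7, 14, 17]
Visit 1 → queue [6, 7, 14, 17]
Visit 6 → queue [7, 14, 17]
Visit 7 → queue [14, 17]
Visit 14 → queue [17]
Visit 17 → queue []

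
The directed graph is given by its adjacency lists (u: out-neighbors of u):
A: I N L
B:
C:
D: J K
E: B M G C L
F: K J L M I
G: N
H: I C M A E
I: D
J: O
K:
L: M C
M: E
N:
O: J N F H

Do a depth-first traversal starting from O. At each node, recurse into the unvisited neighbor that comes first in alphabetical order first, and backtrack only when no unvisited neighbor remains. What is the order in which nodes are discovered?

Visit O
O → F
F → I
I → D
D → J
D → K
F → L
L → C
L → M
M → E
E → B
E → G
G → N
O → H
H → A

O → F → I → D → J → K → L → C → M → E → B → G → N → H → A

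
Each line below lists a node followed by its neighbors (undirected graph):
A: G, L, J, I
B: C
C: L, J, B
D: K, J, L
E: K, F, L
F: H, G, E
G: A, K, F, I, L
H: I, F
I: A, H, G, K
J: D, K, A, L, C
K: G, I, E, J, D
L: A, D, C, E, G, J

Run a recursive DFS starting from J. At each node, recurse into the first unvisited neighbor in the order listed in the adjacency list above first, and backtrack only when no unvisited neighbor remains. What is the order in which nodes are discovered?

J → D → K → G → A → L → C → B → E → F → H → I

Visit J
J → D
D → K
K → G
G → A
A → L
L → C
C → B
L → E
E → F
F → H
H → I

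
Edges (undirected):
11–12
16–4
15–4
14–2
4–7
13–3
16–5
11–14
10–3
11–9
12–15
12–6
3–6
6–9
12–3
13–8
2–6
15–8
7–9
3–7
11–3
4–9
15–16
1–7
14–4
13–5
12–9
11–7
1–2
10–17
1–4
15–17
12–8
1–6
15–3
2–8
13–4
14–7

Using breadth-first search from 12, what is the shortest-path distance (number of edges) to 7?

2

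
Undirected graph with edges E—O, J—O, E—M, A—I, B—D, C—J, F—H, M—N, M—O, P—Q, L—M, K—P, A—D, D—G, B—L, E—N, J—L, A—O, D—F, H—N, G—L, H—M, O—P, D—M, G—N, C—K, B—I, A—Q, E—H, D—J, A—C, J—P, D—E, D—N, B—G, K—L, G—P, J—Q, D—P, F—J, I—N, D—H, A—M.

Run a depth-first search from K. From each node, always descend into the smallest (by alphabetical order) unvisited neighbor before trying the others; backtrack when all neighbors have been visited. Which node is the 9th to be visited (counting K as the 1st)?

Visit K
K → C
C → A
A → D
D → B
B → G
G → L
L → J
J → F
F → H
H → E
E → M
M → N
N → I
M → O
O → P
P → Q

Visit order: K, C, A, D, B, G, L, J, F, H, E, M, N, I, O, P, Q

F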